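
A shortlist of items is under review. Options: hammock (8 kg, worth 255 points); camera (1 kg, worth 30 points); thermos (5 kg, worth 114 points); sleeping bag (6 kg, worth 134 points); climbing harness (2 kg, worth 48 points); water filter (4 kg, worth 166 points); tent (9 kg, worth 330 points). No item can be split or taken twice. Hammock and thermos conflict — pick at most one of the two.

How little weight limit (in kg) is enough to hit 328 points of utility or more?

9

Need the lightest bundle worth ≥ 328.
tent: 330 utility at 9 kg.
No combination under 9 kg hits 328.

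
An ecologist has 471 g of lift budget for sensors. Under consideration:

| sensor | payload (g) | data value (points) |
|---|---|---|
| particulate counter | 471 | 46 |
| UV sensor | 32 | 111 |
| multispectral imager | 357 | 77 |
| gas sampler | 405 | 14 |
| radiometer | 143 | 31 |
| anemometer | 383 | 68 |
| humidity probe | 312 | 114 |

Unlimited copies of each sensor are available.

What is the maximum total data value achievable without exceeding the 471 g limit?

1554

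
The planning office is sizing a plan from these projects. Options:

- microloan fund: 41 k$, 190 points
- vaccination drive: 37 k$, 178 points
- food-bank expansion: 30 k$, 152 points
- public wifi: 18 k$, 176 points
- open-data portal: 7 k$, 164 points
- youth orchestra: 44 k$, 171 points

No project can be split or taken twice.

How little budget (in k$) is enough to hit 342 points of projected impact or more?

Need the lightest bundle worth ≥ 342.
vaccination drive + open-data portal: 342 projected impact at 44 k$.
No combination under 44 k$ hits 342.

44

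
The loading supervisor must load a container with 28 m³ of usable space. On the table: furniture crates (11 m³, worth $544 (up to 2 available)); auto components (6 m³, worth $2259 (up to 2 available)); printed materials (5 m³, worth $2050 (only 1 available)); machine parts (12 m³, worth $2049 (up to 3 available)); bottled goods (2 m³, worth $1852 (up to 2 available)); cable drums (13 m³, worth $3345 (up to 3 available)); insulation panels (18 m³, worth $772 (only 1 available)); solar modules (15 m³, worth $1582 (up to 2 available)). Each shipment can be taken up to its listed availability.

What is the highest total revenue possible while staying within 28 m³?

11358

Ranking by ratio (revenue/m³): bottled goods 926.00, printed materials 410.00, auto components 376.50.
The ratio heuristic lands on 2×auto components + printed materials + 2×bottled goods (10272) but leaves 7 m³ idle.
Dropping auto components frees 6 m³; slotting in cable drums (13 m³) lifts the total to 11358 at 28 m³.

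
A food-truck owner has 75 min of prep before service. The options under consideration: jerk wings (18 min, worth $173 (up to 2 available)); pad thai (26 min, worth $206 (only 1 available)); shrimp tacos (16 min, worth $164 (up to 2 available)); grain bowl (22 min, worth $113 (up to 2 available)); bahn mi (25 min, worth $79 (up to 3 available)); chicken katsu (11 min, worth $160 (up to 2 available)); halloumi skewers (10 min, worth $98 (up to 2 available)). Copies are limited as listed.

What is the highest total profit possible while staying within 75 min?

844

Taking 2×shrimp tacos + 2×chicken katsu + 2×halloumi skewers: 74 min used, 844 in profit.
Nothing else within 75 min beats 844.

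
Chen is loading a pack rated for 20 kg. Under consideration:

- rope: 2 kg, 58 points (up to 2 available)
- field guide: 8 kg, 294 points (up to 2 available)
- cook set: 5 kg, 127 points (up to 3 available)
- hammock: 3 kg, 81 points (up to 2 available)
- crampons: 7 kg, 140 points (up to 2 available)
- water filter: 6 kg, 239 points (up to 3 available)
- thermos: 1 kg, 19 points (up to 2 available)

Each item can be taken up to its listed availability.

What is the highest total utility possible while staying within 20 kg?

775

Taking rope + 3×water filter: 20 kg used, 775 in utility.
Every other selection either busts 20 kg or exceeds an availability limit or fails to beat 775.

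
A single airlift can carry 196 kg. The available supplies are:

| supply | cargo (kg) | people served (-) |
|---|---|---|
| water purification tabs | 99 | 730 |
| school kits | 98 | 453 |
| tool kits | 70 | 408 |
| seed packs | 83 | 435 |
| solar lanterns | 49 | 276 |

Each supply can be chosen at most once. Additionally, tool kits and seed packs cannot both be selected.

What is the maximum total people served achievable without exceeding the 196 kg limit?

Ranking by ratio (people served/kg): water purification tabs 7.37, tool kits 5.83, solar lanterns 5.63.
Taking the top-ratio supplies first gives water purification tabs + tool kits for 1138 (169 kg).
Dropping tool kits frees 70 kg; slotting in seed packs (83 kg) lifts the total to 1165 at 182 kg.

1165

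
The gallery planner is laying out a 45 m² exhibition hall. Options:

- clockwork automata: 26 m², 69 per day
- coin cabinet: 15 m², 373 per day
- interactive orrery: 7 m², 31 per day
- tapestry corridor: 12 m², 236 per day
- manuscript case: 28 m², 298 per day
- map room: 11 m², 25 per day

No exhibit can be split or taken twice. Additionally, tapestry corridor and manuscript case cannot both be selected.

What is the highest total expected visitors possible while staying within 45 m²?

Density check — coin cabinet 24.87, tapestry corridor 19.67, manuscript case 10.64, interactive orrery 4.43 are the best per m².
Taking the top-ratio exhibits first gives coin cabinet + interactive orrery + tapestry corridor + map room for 665 (45 m²).
Replace interactive orrery and tapestry corridor and map room with manuscript case: the trade gains 6 net, giving 671 at 43 m².

671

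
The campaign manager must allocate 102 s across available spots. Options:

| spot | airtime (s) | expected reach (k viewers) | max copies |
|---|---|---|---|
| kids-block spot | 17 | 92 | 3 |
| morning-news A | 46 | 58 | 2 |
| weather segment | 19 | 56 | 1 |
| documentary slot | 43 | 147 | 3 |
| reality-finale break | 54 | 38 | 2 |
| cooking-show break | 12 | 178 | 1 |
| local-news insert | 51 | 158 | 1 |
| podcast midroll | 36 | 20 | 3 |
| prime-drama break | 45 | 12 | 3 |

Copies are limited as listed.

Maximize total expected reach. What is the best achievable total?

520

The ratio heuristic lands on 3×kids-block spot + weather segment + cooking-show break (510) but leaves 20 s idle.
Dropping kids-block spot and weather segment frees 36 s; slotting in local-news insert (51 s) lifts the total to 520 at 97 s.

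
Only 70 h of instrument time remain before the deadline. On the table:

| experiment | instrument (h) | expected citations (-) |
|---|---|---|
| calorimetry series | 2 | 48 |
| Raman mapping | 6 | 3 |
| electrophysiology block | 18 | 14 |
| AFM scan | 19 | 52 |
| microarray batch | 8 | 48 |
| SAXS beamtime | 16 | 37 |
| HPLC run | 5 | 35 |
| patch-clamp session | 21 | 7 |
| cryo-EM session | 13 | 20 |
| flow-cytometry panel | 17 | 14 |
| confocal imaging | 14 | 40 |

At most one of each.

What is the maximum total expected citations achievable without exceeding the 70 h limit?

263

The ratio ordering already packs tightly: calorimetry series + Raman mapping + AFM scan + microarray batch + SAXS beamtime + HPLC run + confocal imaging, 70 h, 263.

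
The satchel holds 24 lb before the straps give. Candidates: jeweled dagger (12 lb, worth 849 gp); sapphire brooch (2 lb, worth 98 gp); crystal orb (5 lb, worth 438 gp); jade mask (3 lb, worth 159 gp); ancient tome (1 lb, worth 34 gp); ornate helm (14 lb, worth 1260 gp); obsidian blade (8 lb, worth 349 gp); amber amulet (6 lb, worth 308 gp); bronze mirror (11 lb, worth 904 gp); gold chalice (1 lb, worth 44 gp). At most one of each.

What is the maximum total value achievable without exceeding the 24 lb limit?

1955

Density check — ornate helm 90.00, crystal orb 87.60, bronze mirror 82.18, jeweled dagger 70.75 are the best per lb.
Sapphire brooch + crystal orb + jade mask + ornate helm uses 24 of the 24 lb and totals 1955.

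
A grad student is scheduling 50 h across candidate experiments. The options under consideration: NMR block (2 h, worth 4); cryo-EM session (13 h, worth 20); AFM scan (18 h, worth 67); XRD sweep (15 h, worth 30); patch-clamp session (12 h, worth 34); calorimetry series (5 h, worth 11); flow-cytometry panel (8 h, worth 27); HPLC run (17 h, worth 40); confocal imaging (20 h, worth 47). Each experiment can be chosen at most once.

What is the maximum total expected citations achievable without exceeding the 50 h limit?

By expected citations per h: AFM scan 3.72, flow-cytometry panel 3.38, patch-clamp session 2.83 lead.
The ratio heuristic lands on NMR block + AFM scan + patch-clamp session + calorimetry series + flow-cytometry panel (143) but leaves 5 h idle.
The 12 h tied up in patch-clamp session is better spent on HPLC run — total rises to 149 (50 h).
The closest alternative, AFM scan + patch-clamp session + confocal imaging, reaches only 148.

149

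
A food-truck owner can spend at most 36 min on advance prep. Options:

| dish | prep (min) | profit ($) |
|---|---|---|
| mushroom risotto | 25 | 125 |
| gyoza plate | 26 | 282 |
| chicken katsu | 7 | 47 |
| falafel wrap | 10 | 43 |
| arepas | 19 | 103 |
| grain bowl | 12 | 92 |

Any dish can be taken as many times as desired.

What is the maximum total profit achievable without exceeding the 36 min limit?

Gyoza plate + chicken katsu uses 33 of the 36 min and totals 329.

329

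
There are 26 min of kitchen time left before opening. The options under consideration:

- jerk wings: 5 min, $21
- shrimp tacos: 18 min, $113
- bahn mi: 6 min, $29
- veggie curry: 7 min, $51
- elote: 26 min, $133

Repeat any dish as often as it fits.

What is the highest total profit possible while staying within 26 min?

Jerk wings + 3×veggie curry uses 26 of the 26 min and totals 174.
No other feasible combination exceeds 174.

174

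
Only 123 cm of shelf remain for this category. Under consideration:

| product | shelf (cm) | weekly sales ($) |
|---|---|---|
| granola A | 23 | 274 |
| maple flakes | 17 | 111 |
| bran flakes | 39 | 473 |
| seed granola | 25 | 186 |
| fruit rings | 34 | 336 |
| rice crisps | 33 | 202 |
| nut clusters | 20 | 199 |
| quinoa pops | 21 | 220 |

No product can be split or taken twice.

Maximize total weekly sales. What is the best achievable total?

1303

Density check — bran flakes 12.13, granola A 11.91, quinoa pops 10.48, nut clusters 9.95 are the best per cm.
Greedy by ratio would take granola A + maple flakes + bran flakes + nut clusters + quinoa pops: 120 cm used, total 1277.
Replace maple flakes and nut clusters with fruit rings: the trade gains 26 net, giving 1303 at 117 cm.
That's the maximum — no swap from here does better than 1303.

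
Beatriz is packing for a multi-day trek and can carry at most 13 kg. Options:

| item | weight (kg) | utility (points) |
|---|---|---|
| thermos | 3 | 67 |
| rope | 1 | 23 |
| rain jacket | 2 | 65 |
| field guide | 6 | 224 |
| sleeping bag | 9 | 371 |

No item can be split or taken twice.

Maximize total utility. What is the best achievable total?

By utility per kg: sleeping bag 41.22, field guide 37.33, rain jacket 32.50, rope 23.00 lead.
Taking the top-ratio items first gives rope + rain jacket + sleeping bag for 459 (12 kg).
The 2 kg tied up in rain jacket is better spent on thermos — total rises to 461 (13 kg).
Runner-up rope + rain jacket + sleeping bag tops out at 459.

461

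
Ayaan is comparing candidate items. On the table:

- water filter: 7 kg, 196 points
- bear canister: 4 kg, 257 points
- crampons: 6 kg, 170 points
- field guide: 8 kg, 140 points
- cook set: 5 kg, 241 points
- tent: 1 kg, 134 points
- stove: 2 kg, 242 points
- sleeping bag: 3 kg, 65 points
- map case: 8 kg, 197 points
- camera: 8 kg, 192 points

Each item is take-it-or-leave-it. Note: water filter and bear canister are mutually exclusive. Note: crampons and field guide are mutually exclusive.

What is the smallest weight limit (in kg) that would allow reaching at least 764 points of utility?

Look for the lowest-weight combination reaching 764.
bear canister + cook set + tent + stove: 874 utility at 12 kg.
Below 12 kg the best achievable stays under 764.

12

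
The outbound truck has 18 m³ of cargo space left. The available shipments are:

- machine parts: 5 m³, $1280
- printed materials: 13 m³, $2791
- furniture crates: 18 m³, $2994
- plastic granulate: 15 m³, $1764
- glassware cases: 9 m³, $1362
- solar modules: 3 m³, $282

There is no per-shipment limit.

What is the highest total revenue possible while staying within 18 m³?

4122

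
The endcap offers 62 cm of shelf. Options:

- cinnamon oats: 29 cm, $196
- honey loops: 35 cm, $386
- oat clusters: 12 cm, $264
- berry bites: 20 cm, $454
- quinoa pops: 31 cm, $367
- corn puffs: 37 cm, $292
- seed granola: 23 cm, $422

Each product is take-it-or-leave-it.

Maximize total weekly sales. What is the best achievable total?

1140

Ranking by ratio (weekly sales/cm): berry bites 22.70, oat clusters 22.00, seed granola 18.35, quinoa pops 11.84.
The ratio ordering already packs tightly: oat clusters + berry bites + seed granola, 55 cm, 1140.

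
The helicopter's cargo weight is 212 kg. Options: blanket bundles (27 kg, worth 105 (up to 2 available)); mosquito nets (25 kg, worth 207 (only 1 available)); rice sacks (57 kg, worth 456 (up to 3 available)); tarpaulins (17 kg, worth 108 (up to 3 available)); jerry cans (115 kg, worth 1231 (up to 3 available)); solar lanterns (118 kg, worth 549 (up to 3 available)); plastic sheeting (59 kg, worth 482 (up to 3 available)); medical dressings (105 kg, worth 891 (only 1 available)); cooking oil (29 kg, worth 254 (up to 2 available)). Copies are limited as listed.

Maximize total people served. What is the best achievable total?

By people served per kg: jerry cans 10.70, cooking oil 8.76, medical dressings 8.49, mosquito nets 8.28 lead.
Taking the top-ratio supplies first gives mosquito nets + jerry cans + 2×cooking oil for 1946 (198 kg).
Dropping mosquito nets and cooking oil frees 54 kg; slotting in plastic sheeting (59 kg) lifts the total to 1967 at 203 kg.
The spare 9 kg is too small for any remaining supply, and no exchange beats 1967.

1967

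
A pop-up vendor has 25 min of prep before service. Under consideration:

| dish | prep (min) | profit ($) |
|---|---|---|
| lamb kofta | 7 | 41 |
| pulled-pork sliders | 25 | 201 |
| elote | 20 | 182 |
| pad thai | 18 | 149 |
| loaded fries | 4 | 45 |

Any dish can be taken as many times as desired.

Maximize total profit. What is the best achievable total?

270

Taking 6×loaded fries: 24 min used, 270 in profit.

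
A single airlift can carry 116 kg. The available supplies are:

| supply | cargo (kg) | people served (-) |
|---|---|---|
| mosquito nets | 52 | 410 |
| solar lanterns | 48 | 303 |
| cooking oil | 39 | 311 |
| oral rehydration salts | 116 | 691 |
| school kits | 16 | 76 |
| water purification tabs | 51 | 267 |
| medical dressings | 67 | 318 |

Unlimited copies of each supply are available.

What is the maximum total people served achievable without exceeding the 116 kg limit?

820

Density check — cooking oil 7.97, mosquito nets 7.88, solar lanterns 6.31, oral rehydration salts 5.96 are the best per kg.
Taking the top-ratio supplies first gives 2×cooking oil + 2×school kits for 774 (110 kg).
Replace 2×cooking oil and 2×school kits with 2×mosquito nets: the trade gains 46 net, giving 820 at 104 kg.
Every other selection either busts 116 kg or fails to beat 820.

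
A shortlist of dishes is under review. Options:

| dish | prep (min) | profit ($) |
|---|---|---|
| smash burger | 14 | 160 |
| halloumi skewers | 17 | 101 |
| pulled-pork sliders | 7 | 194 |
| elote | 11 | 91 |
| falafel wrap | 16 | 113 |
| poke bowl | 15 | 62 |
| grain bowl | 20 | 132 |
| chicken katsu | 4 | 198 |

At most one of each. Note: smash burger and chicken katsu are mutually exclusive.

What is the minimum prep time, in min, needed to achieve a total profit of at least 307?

11

Minimise min subject to total profit ≥ 307.
pulled-pork sliders + chicken katsu reaches 392 using 11 min.
Any bundle with less than 11 min falls short of 307.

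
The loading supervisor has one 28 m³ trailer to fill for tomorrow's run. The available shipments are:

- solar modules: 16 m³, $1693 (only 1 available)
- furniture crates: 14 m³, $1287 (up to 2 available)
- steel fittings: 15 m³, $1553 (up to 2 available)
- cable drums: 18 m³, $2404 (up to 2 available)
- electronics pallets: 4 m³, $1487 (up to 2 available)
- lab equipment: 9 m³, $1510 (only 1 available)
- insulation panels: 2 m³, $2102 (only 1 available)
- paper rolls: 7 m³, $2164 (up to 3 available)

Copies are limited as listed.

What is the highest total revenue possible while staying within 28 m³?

10081

Filling by ratio: 2×electronics pallets + insulation panels + 2×paper rolls for 9404, with 4 m³ left unused.
Dropping electronics pallets frees 4 m³; slotting in paper rolls (7 m³) lifts the total to 10081 at 27 m³.
That's the maximum — no swap from here does better than 10081.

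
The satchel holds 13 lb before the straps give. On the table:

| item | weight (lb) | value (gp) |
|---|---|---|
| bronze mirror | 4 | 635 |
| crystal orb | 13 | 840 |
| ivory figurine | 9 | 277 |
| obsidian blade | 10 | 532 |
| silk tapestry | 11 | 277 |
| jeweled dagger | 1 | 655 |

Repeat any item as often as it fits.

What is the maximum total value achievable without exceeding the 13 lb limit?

8515

13×jeweled dagger uses 13 of the 13 lb and totals 8515.
Every other selection either busts 13 lb or fails to beat 8515.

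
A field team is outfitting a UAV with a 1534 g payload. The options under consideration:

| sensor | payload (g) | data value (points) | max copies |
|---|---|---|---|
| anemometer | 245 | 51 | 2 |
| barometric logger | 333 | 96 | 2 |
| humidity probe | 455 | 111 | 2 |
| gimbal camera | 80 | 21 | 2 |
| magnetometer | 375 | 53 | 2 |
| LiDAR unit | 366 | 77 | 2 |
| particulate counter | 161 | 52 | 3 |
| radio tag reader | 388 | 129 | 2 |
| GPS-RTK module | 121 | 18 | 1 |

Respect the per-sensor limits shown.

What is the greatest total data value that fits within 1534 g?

479

Ranking by ratio (data value/g): radio tag reader 0.33, particulate counter 0.32, barometric logger 0.29.
Greedy by ratio would take 2×gimbal camera + 3×particulate counter + 2×radio tag reader: 1419 g used, total 456.
Replace gimbal camera and particulate counter with barometric logger: the trade gains 23 net, giving 479 at 1511 g.
Nothing else within 1534 g beats 479.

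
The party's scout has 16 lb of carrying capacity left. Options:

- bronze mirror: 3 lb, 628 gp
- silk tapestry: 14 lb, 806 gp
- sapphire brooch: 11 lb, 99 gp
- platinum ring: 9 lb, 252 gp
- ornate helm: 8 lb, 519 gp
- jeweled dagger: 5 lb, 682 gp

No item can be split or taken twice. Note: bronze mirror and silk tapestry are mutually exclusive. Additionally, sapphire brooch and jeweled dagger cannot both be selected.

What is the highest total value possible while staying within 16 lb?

Density check — bronze mirror 209.33, jeweled dagger 136.40, ornate helm 64.88 are the best per lb.
Bronze mirror + ornate helm + jeweled dagger uses 16 of the 16 lb and totals 1829.
Every other selection either busts 16 lb or breaks a pairing rule or fails to beat 1829.

1829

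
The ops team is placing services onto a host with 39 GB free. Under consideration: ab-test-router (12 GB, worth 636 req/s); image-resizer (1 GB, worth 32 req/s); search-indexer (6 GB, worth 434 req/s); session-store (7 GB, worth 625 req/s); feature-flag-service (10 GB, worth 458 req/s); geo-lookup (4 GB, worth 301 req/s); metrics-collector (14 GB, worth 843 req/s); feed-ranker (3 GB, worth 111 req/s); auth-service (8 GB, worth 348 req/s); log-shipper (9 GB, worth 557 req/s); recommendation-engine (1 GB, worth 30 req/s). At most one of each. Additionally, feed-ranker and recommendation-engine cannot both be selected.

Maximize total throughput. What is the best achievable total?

2585

Ranking by ratio (throughput/GB): session-store 89.29, geo-lookup 75.25, search-indexer 72.33, log-shipper 61.89.
Best packing: ab-test-router + image-resizer + search-indexer + session-store + geo-lookup + log-shipper — 39 GB, 2585 total.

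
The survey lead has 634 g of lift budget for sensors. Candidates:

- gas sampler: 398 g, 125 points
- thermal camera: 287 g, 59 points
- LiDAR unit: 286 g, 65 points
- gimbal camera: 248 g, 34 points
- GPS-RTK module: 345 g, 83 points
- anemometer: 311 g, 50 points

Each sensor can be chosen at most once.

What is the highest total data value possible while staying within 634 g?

The ratio heuristic lands on gas sampler (125) but leaves 236 g idle.
Dropping gas sampler frees 398 g; slotting in LiDAR unit + GPS-RTK module (631 g) lifts the total to 148 at 631 g.

148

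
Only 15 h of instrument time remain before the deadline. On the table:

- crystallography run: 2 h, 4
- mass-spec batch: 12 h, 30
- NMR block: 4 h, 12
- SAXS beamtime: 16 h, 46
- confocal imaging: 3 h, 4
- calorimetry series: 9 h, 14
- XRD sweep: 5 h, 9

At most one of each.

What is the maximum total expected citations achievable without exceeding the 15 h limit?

34

Ranking by ratio (expected citations/h): NMR block 3.00, SAXS beamtime 2.88, mass-spec batch 2.50.
The ratio heuristic lands on crystallography run + NMR block + confocal imaging + XRD sweep (29) but leaves 1 h idle.
Dropping NMR block and confocal imaging and XRD sweep frees 12 h; slotting in mass-spec batch (12 h) lifts the total to 34 at 14 h.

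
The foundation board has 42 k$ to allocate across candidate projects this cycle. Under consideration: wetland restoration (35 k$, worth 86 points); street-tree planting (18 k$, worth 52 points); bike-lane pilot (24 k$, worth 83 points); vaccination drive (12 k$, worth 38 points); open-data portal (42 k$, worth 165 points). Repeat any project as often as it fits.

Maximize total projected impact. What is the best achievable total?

165

Taking open-data portal: 42 k$ used, 165 in projected impact.
That's the maximum — no swap from here does better than 165.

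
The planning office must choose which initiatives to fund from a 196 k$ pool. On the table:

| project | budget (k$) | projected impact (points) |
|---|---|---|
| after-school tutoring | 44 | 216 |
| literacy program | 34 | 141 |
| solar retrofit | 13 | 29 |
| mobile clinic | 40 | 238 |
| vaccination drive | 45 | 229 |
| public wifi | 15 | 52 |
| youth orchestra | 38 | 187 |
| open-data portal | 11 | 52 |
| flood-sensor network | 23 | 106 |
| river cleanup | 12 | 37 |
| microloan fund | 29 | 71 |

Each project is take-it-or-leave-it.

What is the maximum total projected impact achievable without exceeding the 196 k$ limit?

976

Greedy by ratio would take after-school tutoring + mobile clinic + vaccination drive + public wifi + youth orchestra + open-data portal: 193 k$ used, total 974.
Replace public wifi and open-data portal with flood-sensor network: the trade gains 2 net, giving 976 at 190 k$.
No other feasible combination exceeds 976.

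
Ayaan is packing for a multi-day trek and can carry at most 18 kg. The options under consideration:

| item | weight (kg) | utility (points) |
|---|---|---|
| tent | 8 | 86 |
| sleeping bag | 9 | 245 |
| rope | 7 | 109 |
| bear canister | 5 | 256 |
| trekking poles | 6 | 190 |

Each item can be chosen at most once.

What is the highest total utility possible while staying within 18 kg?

Ranking by ratio (utility/kg): bear canister 51.20, trekking poles 31.67, sleeping bag 27.22.
The ratio ordering already packs tightly: rope + bear canister + trekking poles, 18 kg, 555.

555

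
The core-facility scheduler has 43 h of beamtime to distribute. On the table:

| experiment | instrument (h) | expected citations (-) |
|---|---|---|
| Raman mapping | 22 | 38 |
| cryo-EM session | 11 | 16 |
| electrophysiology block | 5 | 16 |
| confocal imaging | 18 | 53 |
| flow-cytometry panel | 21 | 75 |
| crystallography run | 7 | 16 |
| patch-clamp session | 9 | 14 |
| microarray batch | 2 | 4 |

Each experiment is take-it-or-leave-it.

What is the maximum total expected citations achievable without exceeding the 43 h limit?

132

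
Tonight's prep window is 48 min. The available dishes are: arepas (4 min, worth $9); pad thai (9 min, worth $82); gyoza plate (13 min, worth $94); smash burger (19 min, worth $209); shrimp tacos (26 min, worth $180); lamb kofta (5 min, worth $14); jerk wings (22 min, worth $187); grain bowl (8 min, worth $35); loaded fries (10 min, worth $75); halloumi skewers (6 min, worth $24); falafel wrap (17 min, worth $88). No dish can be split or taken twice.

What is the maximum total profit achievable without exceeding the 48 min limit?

420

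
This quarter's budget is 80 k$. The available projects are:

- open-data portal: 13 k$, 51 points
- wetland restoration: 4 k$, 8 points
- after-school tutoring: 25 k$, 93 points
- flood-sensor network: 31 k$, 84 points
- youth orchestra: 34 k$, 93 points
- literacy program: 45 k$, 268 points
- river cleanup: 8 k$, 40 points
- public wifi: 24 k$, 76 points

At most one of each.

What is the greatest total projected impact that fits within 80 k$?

401

Density check — literacy program 5.96, river cleanup 5.00, open-data portal 3.92, after-school tutoring 3.72 are the best per k$.
Taking the top-ratio projects first gives open-data portal + wetland restoration + literacy program + river cleanup for 367 (70 k$).
The 17 k$ tied up in open-data portal and wetland restoration is better spent on after-school tutoring — total rises to 401 (78 k$).
That's the maximum — no swap from here does better than 401.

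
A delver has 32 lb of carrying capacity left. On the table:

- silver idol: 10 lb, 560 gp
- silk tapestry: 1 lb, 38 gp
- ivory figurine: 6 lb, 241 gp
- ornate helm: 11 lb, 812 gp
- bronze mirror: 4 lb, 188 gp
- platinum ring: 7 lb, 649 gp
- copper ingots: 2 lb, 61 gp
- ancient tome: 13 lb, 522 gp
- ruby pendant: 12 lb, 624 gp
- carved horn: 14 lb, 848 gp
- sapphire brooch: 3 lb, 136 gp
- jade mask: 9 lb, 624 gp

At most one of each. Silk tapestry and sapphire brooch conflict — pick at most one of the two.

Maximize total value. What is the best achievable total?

2311

Density check — platinum ring 92.71, ornate helm 73.82, jade mask 69.33, carved horn 60.57 are the best per lb.
Best packing: silk tapestry + ornate helm + bronze mirror + platinum ring + jade mask — 32 lb, 2311 total.
Every other selection either busts 32 lb or breaks a pairing rule or fails to beat 2311.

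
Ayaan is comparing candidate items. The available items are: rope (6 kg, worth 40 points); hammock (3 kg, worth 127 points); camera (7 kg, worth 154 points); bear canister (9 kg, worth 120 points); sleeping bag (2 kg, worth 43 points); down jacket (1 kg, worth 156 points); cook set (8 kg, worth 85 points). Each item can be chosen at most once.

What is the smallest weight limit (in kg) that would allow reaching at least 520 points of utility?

Need the lightest bundle worth ≥ 520.
Taking rope + hammock + camera + sleeping bag + down jacket gives 520 (≥ 520) for 19 kg.
Below 19 kg the best achievable stays under 520.

19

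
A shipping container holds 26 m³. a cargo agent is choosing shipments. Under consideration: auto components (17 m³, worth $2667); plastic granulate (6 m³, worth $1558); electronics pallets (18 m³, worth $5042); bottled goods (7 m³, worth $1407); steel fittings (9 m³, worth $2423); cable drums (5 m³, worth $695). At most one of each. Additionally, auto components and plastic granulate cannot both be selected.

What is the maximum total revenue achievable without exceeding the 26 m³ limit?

6600

By revenue per m³: electronics pallets 280.11, steel fittings 269.22, plastic granulate 259.67 lead.
Plastic granulate + electronics pallets uses 24 of the 26 m³ and totals 6600.
No other feasible combination exceeds 6600.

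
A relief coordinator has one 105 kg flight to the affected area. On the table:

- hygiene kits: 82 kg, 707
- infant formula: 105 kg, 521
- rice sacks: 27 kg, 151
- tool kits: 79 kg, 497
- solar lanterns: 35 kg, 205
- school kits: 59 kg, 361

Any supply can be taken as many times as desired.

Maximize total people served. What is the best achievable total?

The ratio ordering already packs tightly: hygiene kits, 82 kg, 707.
That's the maximum — no swap from here does better than 707.

707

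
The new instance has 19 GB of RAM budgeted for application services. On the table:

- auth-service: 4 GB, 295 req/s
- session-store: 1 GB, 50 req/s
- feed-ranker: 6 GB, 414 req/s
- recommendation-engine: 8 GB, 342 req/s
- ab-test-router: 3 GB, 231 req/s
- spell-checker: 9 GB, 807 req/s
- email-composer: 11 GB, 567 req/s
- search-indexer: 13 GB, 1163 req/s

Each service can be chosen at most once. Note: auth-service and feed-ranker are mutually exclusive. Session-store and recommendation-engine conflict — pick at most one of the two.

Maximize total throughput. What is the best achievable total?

Ranking by ratio (throughput/GB): spell-checker 89.67, search-indexer 89.46, ab-test-router 77.00, auth-service 73.75.
Taking the top-ratio services first gives auth-service + session-store + ab-test-router + spell-checker for 1383 (17 GB).
A better packing is feed-ranker + search-indexer: 19 GB, total 1577.
The closest alternative, auth-service + session-store + search-indexer, reaches only 1508.

1577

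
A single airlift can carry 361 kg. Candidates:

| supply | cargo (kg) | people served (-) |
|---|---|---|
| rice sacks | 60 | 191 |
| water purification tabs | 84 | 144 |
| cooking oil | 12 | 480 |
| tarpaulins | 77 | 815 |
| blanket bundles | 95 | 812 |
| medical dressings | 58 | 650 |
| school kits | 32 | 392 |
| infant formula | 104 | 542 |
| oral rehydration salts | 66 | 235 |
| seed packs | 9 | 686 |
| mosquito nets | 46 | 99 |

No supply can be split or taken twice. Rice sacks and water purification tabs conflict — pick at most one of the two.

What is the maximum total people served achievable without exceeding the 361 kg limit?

4070

By people served per kg: seed packs 76.22, cooking oil 40.00, school kits 12.25, medical dressings 11.21 lead.
Taking cooking oil + tarpaulins + blanket bundles + medical dressings + school kits + oral rehydration salts + seed packs: 349 kg used, 4070 in people served.
Next best is rice sacks + cooking oil + tarpaulins + blanket bundles + medical dressings + school kits + seed packs at 4026 (343 kg) — short by 44.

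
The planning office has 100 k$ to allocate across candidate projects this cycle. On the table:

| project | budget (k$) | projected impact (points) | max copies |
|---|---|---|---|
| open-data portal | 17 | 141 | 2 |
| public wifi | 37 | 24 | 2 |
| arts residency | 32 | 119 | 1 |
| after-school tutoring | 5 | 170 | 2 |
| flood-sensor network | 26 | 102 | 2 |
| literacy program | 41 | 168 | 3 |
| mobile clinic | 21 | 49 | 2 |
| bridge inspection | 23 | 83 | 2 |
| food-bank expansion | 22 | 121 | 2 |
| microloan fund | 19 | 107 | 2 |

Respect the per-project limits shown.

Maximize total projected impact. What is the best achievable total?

864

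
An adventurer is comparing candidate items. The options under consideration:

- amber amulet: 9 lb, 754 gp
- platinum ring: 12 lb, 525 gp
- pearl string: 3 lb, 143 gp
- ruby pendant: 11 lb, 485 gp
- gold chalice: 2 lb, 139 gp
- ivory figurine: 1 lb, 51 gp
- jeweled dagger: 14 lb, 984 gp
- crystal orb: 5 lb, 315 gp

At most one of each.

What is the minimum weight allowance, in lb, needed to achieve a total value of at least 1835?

25

Need the lightest bundle worth ≥ 1835.
amber amulet + gold chalice + jeweled dagger reaches 1877 using 25 lb.
Any bundle with less than 25 lb falls short of 1835.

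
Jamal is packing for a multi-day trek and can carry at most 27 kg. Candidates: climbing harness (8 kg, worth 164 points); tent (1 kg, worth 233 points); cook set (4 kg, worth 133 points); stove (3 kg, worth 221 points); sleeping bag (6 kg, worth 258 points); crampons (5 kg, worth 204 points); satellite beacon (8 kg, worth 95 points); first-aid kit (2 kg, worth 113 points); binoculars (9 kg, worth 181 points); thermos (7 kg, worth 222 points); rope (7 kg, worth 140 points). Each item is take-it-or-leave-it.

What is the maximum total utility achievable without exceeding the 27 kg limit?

1271

Filling by ratio: tent + cook set + stove + sleeping bag + crampons + first-aid kit for 1162, with 6 kg left unused.
Replace first-aid kit with thermos: the trade gains 109 net, giving 1271 at 26 kg.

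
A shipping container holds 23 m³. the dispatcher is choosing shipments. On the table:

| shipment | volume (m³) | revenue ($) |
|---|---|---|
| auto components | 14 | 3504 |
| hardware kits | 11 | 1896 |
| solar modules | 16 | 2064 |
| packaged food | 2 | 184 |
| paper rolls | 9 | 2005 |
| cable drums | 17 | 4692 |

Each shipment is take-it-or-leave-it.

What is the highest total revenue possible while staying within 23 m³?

Ranking by ratio (revenue/m³): cable drums 276.00, auto components 250.29, paper rolls 222.78.
Taking the top-ratio shipments first gives packaged food + cable drums for 4876 (19 m³).
Replace packaged food and cable drums with auto components + paper rolls: the trade gains 633 net, giving 5509 at 23 m³.
Runner-up packaged food + cable drums tops out at 4876.

5509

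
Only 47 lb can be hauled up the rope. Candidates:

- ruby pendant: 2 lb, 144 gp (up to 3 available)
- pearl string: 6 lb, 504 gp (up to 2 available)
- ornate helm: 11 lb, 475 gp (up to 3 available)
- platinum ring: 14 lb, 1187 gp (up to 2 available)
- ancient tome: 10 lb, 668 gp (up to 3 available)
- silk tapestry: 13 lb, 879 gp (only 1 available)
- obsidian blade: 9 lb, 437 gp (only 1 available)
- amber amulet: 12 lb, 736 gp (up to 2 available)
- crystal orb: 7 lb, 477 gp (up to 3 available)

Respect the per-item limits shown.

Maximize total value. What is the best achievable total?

Filling by ratio: 3×ruby pendant + 2×pearl string + 2×platinum ring for 3814, with 1 lb left unused.
The 6 lb tied up in 3×ruby pendant is better spent on crystal orb — total rises to 3859 (47 lb).

3859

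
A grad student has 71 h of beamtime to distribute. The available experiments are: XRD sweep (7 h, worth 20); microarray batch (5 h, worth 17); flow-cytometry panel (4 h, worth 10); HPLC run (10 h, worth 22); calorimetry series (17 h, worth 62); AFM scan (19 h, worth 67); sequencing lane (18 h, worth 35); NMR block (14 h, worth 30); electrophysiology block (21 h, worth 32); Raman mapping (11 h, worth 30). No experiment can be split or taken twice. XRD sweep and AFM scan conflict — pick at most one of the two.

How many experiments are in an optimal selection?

The maximum expected citations within 71 h is 216.
For example microarray batch + flow-cytometry panel + calorimetry series + AFM scan + NMR block + Raman mapping achieves it, using 70 h.
Any selection reaching 216 contains exactly 6 experiments.

6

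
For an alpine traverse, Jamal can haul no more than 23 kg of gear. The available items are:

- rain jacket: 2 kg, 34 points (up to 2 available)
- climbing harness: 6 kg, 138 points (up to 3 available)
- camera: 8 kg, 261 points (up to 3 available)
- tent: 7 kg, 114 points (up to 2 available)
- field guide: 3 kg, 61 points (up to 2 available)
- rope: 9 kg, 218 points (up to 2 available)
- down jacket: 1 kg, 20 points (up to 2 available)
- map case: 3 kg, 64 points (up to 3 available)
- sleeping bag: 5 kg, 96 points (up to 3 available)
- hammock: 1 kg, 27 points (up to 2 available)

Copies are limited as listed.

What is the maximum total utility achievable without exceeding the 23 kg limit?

687

Greedy by ratio would take 2×camera + 2×down jacket + map case + 2×hammock: 23 kg used, total 680.
Dropping 2×down jacket and map case and hammock frees 6 kg; slotting in climbing harness (6 kg) lifts the total to 687 at 23 kg.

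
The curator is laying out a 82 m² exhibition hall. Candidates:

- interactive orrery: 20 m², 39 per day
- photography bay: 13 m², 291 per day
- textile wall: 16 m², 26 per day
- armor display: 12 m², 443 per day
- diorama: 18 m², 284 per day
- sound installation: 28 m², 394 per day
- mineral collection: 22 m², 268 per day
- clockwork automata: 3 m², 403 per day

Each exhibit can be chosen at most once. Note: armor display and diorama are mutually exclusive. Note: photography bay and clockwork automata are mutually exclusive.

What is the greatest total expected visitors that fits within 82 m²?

Best packing: textile wall + armor display + sound installation + mineral collection + clockwork automata — 81 m², 1534 total.
The closest alternative, armor display + sound installation + mineral collection + clockwork automata, reaches only 1508.

1534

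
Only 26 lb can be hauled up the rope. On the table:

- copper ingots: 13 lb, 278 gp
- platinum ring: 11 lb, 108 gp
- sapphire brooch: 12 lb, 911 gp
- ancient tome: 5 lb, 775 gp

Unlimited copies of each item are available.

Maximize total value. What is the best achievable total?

Ranking by ratio (value/lb): ancient tome 155.00, sapphire brooch 75.92, copper ingots 21.38, platinum ring 9.82.
Taking 5×ancient tome: 25 lb used, 3875 in value.
No other feasible combination exceeds 3875.

3875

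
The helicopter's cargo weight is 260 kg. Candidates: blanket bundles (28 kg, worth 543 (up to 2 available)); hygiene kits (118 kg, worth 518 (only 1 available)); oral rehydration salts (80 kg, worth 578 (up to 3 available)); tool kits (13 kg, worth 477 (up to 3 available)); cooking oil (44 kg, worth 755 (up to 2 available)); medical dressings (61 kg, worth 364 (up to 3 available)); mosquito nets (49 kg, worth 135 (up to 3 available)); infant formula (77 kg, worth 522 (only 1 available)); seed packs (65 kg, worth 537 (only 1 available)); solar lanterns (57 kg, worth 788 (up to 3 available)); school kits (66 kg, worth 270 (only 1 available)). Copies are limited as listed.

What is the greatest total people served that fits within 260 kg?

4848

Filling by ratio: 2×blanket bundles + 3×tool kits + 2×cooking oil + solar lanterns for 4815, with 20 kg left unused.
Replace cooking oil with solar lanterns: the trade gains 33 net, giving 4848 at 253 kg.
That's the maximum — no swap from here does better than 4848.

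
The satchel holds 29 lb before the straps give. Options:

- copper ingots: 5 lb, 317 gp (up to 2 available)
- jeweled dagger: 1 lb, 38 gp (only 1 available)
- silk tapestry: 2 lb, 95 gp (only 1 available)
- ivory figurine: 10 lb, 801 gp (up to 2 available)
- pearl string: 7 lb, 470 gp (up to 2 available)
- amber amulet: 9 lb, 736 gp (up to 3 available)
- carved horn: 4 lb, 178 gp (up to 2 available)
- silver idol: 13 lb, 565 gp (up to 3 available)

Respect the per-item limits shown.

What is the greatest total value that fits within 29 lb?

A density-first pass picks silk tapestry + 3×amber amulet — 2303 at 29 lb.
Dropping silk tapestry and 2×amber amulet frees 20 lb; slotting in 2×ivory figurine (20 lb) lifts the total to 2338 at 29 lb.
Every other selection either busts 29 lb or exceeds an availability limit or fails to beat 2338.

2338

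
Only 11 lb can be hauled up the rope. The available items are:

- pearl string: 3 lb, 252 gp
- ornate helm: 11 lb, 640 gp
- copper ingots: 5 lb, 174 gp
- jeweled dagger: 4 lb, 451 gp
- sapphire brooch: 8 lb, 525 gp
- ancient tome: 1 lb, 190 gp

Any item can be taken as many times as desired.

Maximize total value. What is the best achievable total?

2090

Density check — ancient tome 190.00, jeweled dagger 112.75, pearl string 84.00, sapphire brooch 65.62 are the best per lb.
Taking 11×ancient tome: 11 lb used, 2090 in value.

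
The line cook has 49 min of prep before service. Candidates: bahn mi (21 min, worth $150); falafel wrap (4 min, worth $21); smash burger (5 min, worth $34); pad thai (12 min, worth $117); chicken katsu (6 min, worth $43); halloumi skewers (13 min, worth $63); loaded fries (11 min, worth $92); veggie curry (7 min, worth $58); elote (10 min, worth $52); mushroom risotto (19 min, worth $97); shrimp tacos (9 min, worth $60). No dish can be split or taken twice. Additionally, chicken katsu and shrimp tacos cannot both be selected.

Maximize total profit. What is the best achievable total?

393

Filling by ratio: falafel wrap + smash burger + pad thai + chicken katsu + loaded fries + veggie curry for 365, with 4 min left unused.
Replace falafel wrap and chicken katsu and veggie curry with bahn mi: the trade gains 28 net, giving 393 at 49 min.
Nothing else feasible within 49 min beats 393.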